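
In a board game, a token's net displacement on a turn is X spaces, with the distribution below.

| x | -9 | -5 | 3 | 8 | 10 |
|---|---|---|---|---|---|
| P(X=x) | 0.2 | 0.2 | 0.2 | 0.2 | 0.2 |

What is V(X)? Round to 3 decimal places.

53.840

E[X] = (-9)(0.2) + (-5)(0.2) + (3)(0.2) + (8)(0.2) + (10)(0.2) = 1.4
E[X²] = (-9)²(0.2) + (-5)²(0.2) + (3)²(0.2) + (8)²(0.2) + (10)²(0.2) = 55.8
V(X) = E[X²] − (E[X])² = 55.8 − (1.4)² = 53.84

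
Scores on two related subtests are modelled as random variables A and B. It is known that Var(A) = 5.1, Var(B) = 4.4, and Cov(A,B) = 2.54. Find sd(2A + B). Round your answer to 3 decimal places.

5.913

Var(2A + B) = (2)²·Var(A) + (1)²·Var(B) + 2·(2)·(1)·Cov(A,B)
= 4·5.1 + 1·4.4 + 4·2.54 = 34.96
sd(2A + B) = √34.96 ≈ 5.913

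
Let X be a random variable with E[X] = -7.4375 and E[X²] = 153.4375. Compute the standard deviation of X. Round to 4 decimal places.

9.9056

V(X) = 153.4375 − (-7.4375)² = 98.12109375
SD(X) = √98.12109375 ≈ 9.9056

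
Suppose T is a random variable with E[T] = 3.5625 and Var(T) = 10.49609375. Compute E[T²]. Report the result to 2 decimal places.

23.19

E[T²] = Var(T) + (E[T])² = 10.49609375 + (3.5625)² = 23.1875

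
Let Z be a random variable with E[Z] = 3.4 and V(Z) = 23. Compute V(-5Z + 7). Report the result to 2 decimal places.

575.00

V(-5Z + 7) = (-5)²·V(Z) = 25·23 = 575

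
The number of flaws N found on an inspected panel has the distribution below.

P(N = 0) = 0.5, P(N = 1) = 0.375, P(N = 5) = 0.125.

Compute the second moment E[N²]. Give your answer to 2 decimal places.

E[N²] = (0)²(0.5) + (1)²(0.375) + (5)²(0.125) = 3.5

3.50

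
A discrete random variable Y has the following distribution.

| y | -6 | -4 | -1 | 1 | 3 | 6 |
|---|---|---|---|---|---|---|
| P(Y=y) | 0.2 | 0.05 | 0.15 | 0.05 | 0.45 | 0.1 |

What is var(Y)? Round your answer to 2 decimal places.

E[Y] = (-6)(0.2) + (-4)(0.05) + (-1)(0.15) + (1)(0.05) + (3)(0.45) + (6)(0.1) = 0.45
E[Y²] = (-6)²(0.2) + (-4)²(0.05) + (-1)²(0.15) + (1)²(0.05) + (3)²(0.45) + (6)²(0.1) = 15.85
var(Y) = E[Y²] − (E[Y])² = 15.85 − (0.45)² = 15.6475

15.65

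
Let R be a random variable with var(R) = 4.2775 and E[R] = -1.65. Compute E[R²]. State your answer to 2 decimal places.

E[R²] = var(R) + (E[R])² = 4.2775 + (-1.65)² = 7

7.00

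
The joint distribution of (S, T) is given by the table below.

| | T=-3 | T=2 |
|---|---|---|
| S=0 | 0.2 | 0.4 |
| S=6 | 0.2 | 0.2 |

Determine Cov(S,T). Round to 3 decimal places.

-1.200

E[S] = 2.4,  E[T] = 0
E[ST] = -1.2
Cov(S,T) = E[ST] − E[S]E[T] = -1.2 − (2.4)(0) = -1.2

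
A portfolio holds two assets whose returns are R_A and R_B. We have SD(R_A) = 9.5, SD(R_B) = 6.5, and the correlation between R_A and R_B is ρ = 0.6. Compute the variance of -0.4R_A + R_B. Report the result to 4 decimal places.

27.0500

Var(R_A) = (9.5)² = 90.25;  Var(R_B) = (6.5)² = 42.25
Cov(R_A,R_B) = ρ·SD(R_A)·SD(R_B) = 0.6·9.5·6.5 = 37.05
Var(-0.4R_A + R_B) = (-0.4)²·Var(R_A) + (1)²·Var(R_B) + 2·(-0.4)·(1)·Cov(R_A,R_B)
= 0.16·90.25 + 1·42.25 + -0.8·37.05 = 27.05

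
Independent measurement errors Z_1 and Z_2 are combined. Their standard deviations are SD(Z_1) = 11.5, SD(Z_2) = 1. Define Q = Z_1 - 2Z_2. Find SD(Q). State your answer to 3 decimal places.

11.673

var(Z_1) = 132.25, var(Z_2) = 1
By independence, var(Q) = (1)²var(Z_1) + (-2)²var(Z_2)
= (1)²·132.25 + (-2)²·1 = 136.25
SD(Q) = √136.25 ≈ 11.673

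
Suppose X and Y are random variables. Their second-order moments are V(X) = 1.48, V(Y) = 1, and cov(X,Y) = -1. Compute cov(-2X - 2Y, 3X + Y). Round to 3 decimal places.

cov(-2X - 2Y, 3X + Y) = (-2)(3)V(X) + (-2)(1)V(Y) + [(-2)(1) + (-2)(3)]cov(X,Y)
= -6·1.48 + -2·1 + -8·-1 = -2.88

-2.880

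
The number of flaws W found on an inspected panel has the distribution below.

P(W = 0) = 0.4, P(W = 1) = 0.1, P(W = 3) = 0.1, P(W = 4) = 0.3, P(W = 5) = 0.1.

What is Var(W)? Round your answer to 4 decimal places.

3.8900

E[W] = (0)(0.4) + (1)(0.1) + (3)(0.1) + (4)(0.3) + (5)(0.1) = 2.1
E[W²] = (0)²(0.4) + (1)²(0.1) + (3)²(0.1) + (4)²(0.3) + (5)²(0.1) = 8.3
Var(W) = E[W²] − (E[W])² = 8.3 − (2.1)² = 3.89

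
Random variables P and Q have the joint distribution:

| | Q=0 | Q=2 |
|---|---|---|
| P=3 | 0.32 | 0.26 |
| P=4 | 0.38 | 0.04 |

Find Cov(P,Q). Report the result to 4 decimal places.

-0.1720

E[P] = 3.42,  E[Q] = 0.6
E[PQ] = 1.88
Cov(P,Q) = E[PQ] − E[P]E[Q] = 1.88 − (3.42)(0.6) = -0.172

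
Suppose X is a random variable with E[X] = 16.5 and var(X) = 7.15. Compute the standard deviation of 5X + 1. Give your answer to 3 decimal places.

13.370

var(5X + 1) = (5)²·7.15 = 178.75
SD(5X + 1) = √178.75 ≈ 13.370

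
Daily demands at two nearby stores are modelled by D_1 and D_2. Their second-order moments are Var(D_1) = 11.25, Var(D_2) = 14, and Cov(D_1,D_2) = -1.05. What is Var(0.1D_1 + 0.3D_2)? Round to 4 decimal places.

1.3095

Var(0.1D_1 + 0.3D_2) = (0.1)²·Var(D_1) + (0.3)²·Var(D_2) + 2·(0.1)·(0.3)·Cov(D_1,D_2)
= 0.01·11.25 + 0.09·14 + 0.06·-1.05 = 1.3095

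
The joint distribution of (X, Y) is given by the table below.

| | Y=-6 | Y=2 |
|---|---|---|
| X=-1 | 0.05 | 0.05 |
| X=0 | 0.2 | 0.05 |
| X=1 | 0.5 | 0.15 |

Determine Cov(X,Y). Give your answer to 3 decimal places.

-0.300

E[X] = 0.55,  E[Y] = -4
E[XY] = -2.5
Cov(X,Y) = E[XY] − E[X]E[Y] = -2.5 − (0.55)(-4) = -0.3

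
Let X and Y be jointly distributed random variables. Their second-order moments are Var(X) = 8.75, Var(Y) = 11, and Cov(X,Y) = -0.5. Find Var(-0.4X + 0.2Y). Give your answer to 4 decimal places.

Var(-0.4X + 0.2Y) = (-0.4)²·Var(X) + (0.2)²·Var(Y) + 2·(-0.4)·(0.2)·Cov(X,Y)
= 0.16·8.75 + 0.04·11 + -0.16·-0.5 = 1.92

1.9200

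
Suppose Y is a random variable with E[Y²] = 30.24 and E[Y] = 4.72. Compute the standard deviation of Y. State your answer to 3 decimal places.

2.822

var(Y) = 30.24 − (4.72)² = 7.9616
SD(Y) = √7.9616 ≈ 2.822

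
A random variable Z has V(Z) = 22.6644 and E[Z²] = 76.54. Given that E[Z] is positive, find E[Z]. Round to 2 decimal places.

(E[Z])² = E[Z²] − V(Z) = 76.54 − 22.6644 = 53.8756
E[Z] = √53.8756 = 7.34

7.34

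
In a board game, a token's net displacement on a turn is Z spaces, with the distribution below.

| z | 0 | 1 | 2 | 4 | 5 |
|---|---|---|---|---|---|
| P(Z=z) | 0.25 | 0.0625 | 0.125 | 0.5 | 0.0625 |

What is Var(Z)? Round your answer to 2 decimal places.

3.23

E[Z] = (0)(0.25) + (1)(0.0625) + (2)(0.125) + (4)(0.5) + (5)(0.0625) = 2.625
E[Z²] = (0)²(0.25) + (1)²(0.0625) + (2)²(0.125) + (4)²(0.5) + (5)²(0.0625) = 10.125
Var(Z) = E[Z²] − (E[Z])² = 10.125 − (2.625)² = 3.234375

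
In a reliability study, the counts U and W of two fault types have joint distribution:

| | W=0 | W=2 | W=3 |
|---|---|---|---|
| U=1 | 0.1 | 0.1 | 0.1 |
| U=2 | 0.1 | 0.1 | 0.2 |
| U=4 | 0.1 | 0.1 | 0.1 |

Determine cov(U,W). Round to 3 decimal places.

E[U] = 2.3,  E[W] = 1.8
E[UW] = 4.1
cov(U,W) = E[UW] − E[U]E[W] = 4.1 − (2.3)(1.8) = -0.04

-0.040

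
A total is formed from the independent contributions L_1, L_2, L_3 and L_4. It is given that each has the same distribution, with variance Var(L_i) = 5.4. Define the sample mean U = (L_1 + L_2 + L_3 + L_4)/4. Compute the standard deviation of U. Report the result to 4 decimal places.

1.1619

By independence, Var(U) = (0.25)²Var(L_1) + (0.25)²Var(L_2) + (0.25)²Var(L_3) + (0.25)²Var(L_4)
= (0.25)²·5.4 + (0.25)²·5.4 + (0.25)²·5.4 + (0.25)²·5.4 = 1.35
SD(U) = √1.35 ≈ 1.1619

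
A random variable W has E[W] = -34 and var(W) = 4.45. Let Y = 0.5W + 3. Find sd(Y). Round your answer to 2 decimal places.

1.05

var(0.5W + 3) = (0.5)²·4.45 = 1.1125
sd(Y) = √1.1125 ≈ 1.05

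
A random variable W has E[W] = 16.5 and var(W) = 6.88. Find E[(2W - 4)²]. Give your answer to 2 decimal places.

868.52

E[2W - 4] = 2·16.5 − 4 = 29
var(2W - 4) = (2)²·6.88 = 27.52
E[(2W - 4)²] = var((2W - 4)) + (E[(2W - 4)])² = 27.52 + (29)² = 868.52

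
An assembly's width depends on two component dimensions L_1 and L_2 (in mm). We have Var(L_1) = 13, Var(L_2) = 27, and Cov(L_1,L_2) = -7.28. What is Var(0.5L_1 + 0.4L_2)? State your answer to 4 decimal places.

Var(0.5L_1 + 0.4L_2) = (0.5)²·Var(L_1) + (0.4)²·Var(L_2) + 2·(0.5)·(0.4)·Cov(L_1,L_2)
= 0.25·13 + 0.16·27 + 0.4·-7.28 = 4.658

4.6580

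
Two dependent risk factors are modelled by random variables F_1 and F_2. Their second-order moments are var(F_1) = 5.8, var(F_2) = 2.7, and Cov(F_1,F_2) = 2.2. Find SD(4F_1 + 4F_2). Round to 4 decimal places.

var(4F_1 + 4F_2) = (4)²·var(F_1) + (4)²·var(F_2) + 2·(4)·(4)·Cov(F_1,F_2)
= 16·5.8 + 16·2.7 + 32·2.2 = 206.4
SD(4F_1 + 4F_2) = √206.4 ≈ 14.3666

14.3666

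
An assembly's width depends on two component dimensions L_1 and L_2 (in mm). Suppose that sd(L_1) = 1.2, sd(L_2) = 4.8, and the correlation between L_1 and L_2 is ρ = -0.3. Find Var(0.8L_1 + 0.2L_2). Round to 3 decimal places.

Var(L_1) = (1.2)² = 1.44;  Var(L_2) = (4.8)² = 23.04
cov(L_1,L_2) = ρ·sd(L_1)·sd(L_2) = -0.3·1.2·4.8 = -1.728
Var(0.8L_1 + 0.2L_2) = (0.8)²·Var(L_1) + (0.2)²·Var(L_2) + 2·(0.8)·(0.2)·cov(L_1,L_2)
= 0.64·1.44 + 0.04·23.04 + 0.32·-1.728 = 1.29024

1.290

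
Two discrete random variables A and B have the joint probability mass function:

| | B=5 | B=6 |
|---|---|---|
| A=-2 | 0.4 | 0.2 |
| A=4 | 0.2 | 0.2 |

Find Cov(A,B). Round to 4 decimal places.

E[A] = 0.4,  E[B] = 5.4
E[AB] = 2.4
Cov(A,B) = E[AB] − E[A]E[B] = 2.4 − (0.4)(5.4) = 0.24

0.2400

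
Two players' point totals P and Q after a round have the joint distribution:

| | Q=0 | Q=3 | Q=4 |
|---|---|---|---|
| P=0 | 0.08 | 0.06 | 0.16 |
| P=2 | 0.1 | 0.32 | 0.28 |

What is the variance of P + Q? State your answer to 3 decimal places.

3.090

E[P] = 1.4,  E[Q] = 2.9,  E[PQ] = 4.16
Var(P) = 2.8 − (1.4)² = 0.84;  Var(Q) = 10.46 − (2.9)² = 2.05
Cov(P,Q) = 4.16 − (1.4)(2.9) = 0.1
Var(P + Q) = (1)²·0.84 + (1)²·2.05 + 2·(1)·(1)·0.1 = 3.09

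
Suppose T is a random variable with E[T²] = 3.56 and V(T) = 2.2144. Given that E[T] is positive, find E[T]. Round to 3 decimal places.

1.160

(E[T])² = E[T²] − V(T) = 3.56 − 2.2144 = 1.3456
E[T] = √1.3456 = 1.16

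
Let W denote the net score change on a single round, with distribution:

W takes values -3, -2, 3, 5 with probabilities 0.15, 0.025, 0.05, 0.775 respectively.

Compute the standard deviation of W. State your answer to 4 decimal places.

2.9748

E[W] = (-3)(0.15) + (-2)(0.025) + (3)(0.05) + (5)(0.775) = 3.525
E[W²] = (-3)²(0.15) + (-2)²(0.025) + (3)²(0.05) + (5)²(0.775) = 21.275
Var(W) = E[W²] − (E[W])² = 21.275 − (3.525)² = 8.849375
σ(W) = √8.849375 ≈ 2.9748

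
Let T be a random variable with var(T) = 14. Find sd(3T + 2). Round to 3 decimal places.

var(3T + 2) = (3)²·14 = 126
sd(3T + 2) = √126 ≈ 11.225

11.225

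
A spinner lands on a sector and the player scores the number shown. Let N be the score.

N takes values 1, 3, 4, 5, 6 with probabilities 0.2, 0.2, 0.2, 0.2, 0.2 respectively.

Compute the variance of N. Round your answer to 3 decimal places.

2.960

E[N] = (1)(0.2) + (3)(0.2) + (4)(0.2) + (5)(0.2) + (6)(0.2) = 3.8
E[N²] = (1)²(0.2) + (3)²(0.2) + (4)²(0.2) + (5)²(0.2) + (6)²(0.2) = 17.4
Var(N) = E[N²] − (E[N])² = 17.4 − (3.8)² = 2.96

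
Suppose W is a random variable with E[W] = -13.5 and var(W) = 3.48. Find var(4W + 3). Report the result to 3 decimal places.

55.680

var(4W + 3) = (4)²·var(W) = 16·3.48 = 55.68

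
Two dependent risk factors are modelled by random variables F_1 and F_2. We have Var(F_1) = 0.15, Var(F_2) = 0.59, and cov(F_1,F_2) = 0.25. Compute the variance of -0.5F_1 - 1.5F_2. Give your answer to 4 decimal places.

1.7400

Var(-0.5F_1 - 1.5F_2) = (-0.5)²·Var(F_1) + (-1.5)²·Var(F_2) + 2·(-0.5)·(-1.5)·cov(F_1,F_2)
= 0.25·0.15 + 2.25·0.59 + 1.5·0.25 = 1.74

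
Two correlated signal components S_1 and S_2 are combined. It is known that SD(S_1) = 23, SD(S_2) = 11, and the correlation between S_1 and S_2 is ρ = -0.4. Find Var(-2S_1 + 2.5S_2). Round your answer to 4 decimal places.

Var(S_1) = (23)² = 529;  Var(S_2) = (11)² = 121
Cov(S_1,S_2) = ρ·SD(S_1)·SD(S_2) = -0.4·23·11 = -101.2
Var(-2S_1 + 2.5S_2) = (-2)²·Var(S_1) + (2.5)²·Var(S_2) + 2·(-2)·(2.5)·Cov(S_1,S_2)
= 4·529 + 6.25·121 + -10·-101.2 = 3884.25

3884.2500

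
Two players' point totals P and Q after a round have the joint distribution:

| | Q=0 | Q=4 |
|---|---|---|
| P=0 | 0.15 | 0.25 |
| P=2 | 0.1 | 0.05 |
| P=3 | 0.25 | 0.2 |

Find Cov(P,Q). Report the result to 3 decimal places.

E[P] = 1.65,  E[Q] = 2
E[PQ] = 2.8
Cov(P,Q) = E[PQ] − E[P]E[Q] = 2.8 − (1.65)(2) = -0.5

-0.500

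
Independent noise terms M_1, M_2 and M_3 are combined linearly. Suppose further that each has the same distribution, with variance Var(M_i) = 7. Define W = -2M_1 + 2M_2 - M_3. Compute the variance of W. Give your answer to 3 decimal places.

63.000

By independence, Var(W) = (-2)²Var(M_1) + (2)²Var(M_2) + (-1)²Var(M_3)
= (-2)²·7 + (2)²·7 + (-1)²·7 = 63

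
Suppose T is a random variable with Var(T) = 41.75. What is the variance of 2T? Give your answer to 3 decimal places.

167.000

Var(2T) = (2)²·Var(T) = 4·41.75 = 167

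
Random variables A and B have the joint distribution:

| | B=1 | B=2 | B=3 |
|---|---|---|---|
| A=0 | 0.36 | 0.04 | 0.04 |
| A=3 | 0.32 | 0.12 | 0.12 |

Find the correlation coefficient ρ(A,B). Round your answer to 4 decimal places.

E[A] = 1.68,  E[B] = 1.48
E[AB] = 2.76
cov(A,B) = E[AB] − E[A]E[B] = 2.76 − (1.68)(1.48) = 0.2736
V(A) = 2.2176,  V(B) = 0.5696
ρ = 0.2736 / √(2.2176·0.5696) ≈ 0.2434

0.2434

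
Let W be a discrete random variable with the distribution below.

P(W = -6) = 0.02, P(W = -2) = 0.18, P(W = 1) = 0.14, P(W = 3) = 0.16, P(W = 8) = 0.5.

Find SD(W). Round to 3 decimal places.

E[W] = (-6)(0.02) + (-2)(0.18) + (1)(0.14) + (3)(0.16) + (8)(0.5) = 4.14
E[W²] = (-6)²(0.02) + (-2)²(0.18) + (1)²(0.14) + (3)²(0.16) + (8)²(0.5) = 35.02
Var(W) = E[W²] − (E[W])² = 35.02 − (4.14)² = 17.8804
SD(W) = √17.8804 ≈ 4.229

4.229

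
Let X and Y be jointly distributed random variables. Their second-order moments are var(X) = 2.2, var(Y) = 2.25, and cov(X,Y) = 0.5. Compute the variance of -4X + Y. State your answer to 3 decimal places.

33.450

var(-4X + Y) = (-4)²·var(X) + (1)²·var(Y) + 2·(-4)·(1)·cov(X,Y)
= 16·2.2 + 1·2.25 + -8·0.5 = 33.45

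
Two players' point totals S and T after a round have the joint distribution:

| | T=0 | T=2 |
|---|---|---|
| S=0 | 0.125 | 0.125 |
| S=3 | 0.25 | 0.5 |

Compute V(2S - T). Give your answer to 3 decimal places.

6.938

E[S] = 2.25,  E[T] = 1.25,  E[ST] = 3
V(S) = 6.75 − (2.25)² = 1.6875;  V(T) = 2.5 − (1.25)² = 0.9375
Cov(S,T) = 3 − (2.25)(1.25) = 0.1875
V(2S - T) = (2)²·1.6875 + (-1)²·0.9375 + 2·(2)·(-1)·0.1875 = 6.9375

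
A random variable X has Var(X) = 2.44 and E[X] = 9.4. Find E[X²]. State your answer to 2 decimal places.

E[X²] = Var(X) + (E[X])² = 2.44 + (9.4)² = 90.8

90.80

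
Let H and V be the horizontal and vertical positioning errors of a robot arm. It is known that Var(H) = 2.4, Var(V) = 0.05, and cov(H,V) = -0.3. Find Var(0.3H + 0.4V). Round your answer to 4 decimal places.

Var(0.3H + 0.4V) = (0.3)²·Var(H) + (0.4)²·Var(V) + 2·(0.3)·(0.4)·cov(H,V)
= 0.09·2.4 + 0.16·0.05 + 0.24·-0.3 = 0.152

0.1520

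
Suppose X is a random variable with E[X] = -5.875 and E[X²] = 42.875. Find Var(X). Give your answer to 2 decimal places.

Var(X) = 42.875 − (-5.875)² = 8.359375

8.36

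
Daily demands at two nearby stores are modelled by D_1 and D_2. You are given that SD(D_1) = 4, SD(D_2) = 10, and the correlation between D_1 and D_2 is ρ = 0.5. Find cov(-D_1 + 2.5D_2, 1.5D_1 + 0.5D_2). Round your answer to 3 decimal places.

166.000

Var(D_1) = (4)² = 16;  Var(D_2) = (10)² = 100
cov(D_1,D_2) = ρ·SD(D_1)·SD(D_2) = 0.5·4·10 = 20
cov(-D_1 + 2.5D_2, 1.5D_1 + 0.5D_2) = (-1)(1.5)Var(D_1) + (2.5)(0.5)Var(D_2) + [(-1)(0.5) + (2.5)(1.5)]cov(D_1,D_2)
= -1.5·16 + 1.25·100 + 3.25·20 = 166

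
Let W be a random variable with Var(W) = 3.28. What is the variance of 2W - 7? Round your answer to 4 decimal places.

13.1200

Var(2W - 7) = (2)²·Var(W) = 4·3.28 = 13.12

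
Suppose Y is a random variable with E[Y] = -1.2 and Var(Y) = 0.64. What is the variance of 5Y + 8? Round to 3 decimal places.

16.000

Var(5Y + 8) = (5)²·Var(Y) = 25·0.64 = 16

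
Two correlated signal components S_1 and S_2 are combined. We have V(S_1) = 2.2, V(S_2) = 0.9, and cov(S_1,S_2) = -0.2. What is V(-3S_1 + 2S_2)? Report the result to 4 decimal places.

V(-3S_1 + 2S_2) = (-3)²·V(S_1) + (2)²·V(S_2) + 2·(-3)·(2)·cov(S_1,S_2)
= 9·2.2 + 4·0.9 + -12·-0.2 = 25.8

25.8000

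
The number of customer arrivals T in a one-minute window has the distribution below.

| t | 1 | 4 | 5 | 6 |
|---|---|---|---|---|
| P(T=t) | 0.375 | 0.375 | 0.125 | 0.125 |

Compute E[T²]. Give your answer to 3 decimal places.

14.000

E[T²] = (1)²(0.375) + (4)²(0.375) + (5)²(0.125) + (6)²(0.125) = 14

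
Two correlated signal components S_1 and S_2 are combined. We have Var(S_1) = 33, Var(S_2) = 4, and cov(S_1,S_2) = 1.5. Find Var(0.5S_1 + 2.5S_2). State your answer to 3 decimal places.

37.000

Var(0.5S_1 + 2.5S_2) = (0.5)²·Var(S_1) + (2.5)²·Var(S_2) + 2·(0.5)·(2.5)·cov(S_1,S_2)
= 0.25·33 + 6.25·4 + 2.5·1.5 = 37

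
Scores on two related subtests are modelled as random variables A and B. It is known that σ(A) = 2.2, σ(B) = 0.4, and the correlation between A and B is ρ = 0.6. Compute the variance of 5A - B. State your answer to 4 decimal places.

Var(A) = (2.2)² = 4.84;  Var(B) = (0.4)² = 0.16
Cov(A,B) = ρ·σ(A)·σ(B) = 0.6·2.2·0.4 = 0.528
Var(5A - B) = (5)²·Var(A) + (-1)²·Var(B) + 2·(5)·(-1)·Cov(A,B)
= 25·4.84 + 1·0.16 + -10·0.528 = 115.88

115.8800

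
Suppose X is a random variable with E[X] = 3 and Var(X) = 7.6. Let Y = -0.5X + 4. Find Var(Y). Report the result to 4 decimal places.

1.9000

Var(-0.5X + 4) = (-0.5)²·Var(X) = 0.25·7.6 = 1.9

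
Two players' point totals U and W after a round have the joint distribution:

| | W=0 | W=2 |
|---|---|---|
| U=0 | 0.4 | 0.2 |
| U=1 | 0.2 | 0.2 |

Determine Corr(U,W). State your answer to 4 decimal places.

0.1667

E[U] = 0.4,  E[W] = 0.8
E[UW] = 0.4
Cov(U,W) = E[UW] − E[U]E[W] = 0.4 − (0.4)(0.8) = 0.08
var(U) = 0.24,  var(W) = 0.96
ρ = 0.08 / √(0.24·0.96) ≈ 0.1667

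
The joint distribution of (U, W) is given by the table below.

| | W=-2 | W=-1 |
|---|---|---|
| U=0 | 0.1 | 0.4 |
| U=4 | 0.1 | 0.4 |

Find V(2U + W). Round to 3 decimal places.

E[U] = 2,  E[W] = -1.2,  E[UW] = -2.4
V(U) = 8 − (2)² = 4;  V(W) = 1.6 − (-1.2)² = 0.16
Cov(U,W) = -2.4 − (2)(-1.2) = 0
V(2U + W) = (2)²·4 + (1)²·0.16 + 2·(2)·(1)·0 = 16.16

16.160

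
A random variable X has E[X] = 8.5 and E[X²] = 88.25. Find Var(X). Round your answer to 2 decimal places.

Var(X) = 88.25 − (8.5)² = 16

16.00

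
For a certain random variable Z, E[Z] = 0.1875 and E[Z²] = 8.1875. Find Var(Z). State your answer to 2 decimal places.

8.15

Var(Z) = 8.1875 − (0.1875)² = 8.15234375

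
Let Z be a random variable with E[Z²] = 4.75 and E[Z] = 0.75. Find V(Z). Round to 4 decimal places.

V(Z) = 4.75 − (0.75)² = 4.1875

4.1875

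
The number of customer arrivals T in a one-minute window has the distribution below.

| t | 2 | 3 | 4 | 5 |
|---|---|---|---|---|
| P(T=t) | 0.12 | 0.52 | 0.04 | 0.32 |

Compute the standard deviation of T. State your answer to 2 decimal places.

E[T] = (2)(0.12) + (3)(0.52) + (4)(0.04) + (5)(0.32) = 3.56
E[T²] = (2)²(0.12) + (3)²(0.52) + (4)²(0.04) + (5)²(0.32) = 13.8
Var(T) = E[T²] − (E[T])² = 13.8 − (3.56)² = 1.1264
sd(T) = √1.1264 ≈ 1.06

1.06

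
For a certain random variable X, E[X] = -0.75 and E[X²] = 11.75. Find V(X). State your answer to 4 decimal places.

11.1875

V(X) = 11.75 − (-0.75)² = 11.1875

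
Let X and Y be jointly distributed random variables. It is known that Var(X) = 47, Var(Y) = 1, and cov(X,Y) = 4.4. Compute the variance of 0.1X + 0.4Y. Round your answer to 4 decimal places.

Var(0.1X + 0.4Y) = (0.1)²·Var(X) + (0.4)²·Var(Y) + 2·(0.1)·(0.4)·cov(X,Y)
= 0.01·47 + 0.16·1 + 0.08·4.4 = 0.982

0.9820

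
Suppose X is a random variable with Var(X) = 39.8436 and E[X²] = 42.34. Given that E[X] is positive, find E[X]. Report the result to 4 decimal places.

1.5800

(E[X])² = E[X²] − Var(X) = 42.34 − 39.8436 = 2.4964
E[X] = √2.4964 = 1.58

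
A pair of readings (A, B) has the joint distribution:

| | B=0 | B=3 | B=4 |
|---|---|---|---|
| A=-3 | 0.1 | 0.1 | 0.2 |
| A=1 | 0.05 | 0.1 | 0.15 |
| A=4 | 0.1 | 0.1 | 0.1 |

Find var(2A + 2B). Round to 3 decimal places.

41.600

E[A] = 0.3,  E[B] = 2.7,  E[AB] = 0.4
var(A) = 8.7 − (0.3)² = 8.61;  var(B) = 9.9 − (2.7)² = 2.61
Cov(A,B) = 0.4 − (0.3)(2.7) = -0.41
var(2A + 2B) = (2)²·8.61 + (2)²·2.61 + 2·(2)·(2)·-0.41 = 41.6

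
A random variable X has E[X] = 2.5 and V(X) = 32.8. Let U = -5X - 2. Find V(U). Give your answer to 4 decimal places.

820.0000

V(-5X - 2) = (-5)²·V(X) = 25·32.8 = 820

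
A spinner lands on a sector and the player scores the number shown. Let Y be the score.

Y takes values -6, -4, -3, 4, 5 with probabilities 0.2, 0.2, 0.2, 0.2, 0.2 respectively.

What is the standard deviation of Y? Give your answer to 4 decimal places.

4.4452

E[Y] = (-6)(0.2) + (-4)(0.2) + (-3)(0.2) + (4)(0.2) + (5)(0.2) = -0.8
E[Y²] = (-6)²(0.2) + (-4)²(0.2) + (-3)²(0.2) + (4)²(0.2) + (5)²(0.2) = 20.4
var(Y) = E[Y²] − (E[Y])² = 20.4 − (-0.8)² = 19.76
SD(Y) = √19.76 ≈ 4.4452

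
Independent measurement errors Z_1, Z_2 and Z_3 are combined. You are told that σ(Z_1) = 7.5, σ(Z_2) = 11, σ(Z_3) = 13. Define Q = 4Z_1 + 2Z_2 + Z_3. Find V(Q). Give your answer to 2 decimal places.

1553.00

V(Z_1) = 56.25, V(Z_2) = 121, V(Z_3) = 169
By independence, V(Q) = (4)²V(Z_1) + (2)²V(Z_2) + (1)²V(Z_3)
= (4)²·56.25 + (2)²·121 + (1)²·169 = 1553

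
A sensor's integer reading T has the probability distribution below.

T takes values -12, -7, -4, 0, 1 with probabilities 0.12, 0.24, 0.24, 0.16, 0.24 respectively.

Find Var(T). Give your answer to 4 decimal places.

E[T] = (-12)(0.12) + (-7)(0.24) + (-4)(0.24) + (0)(0.16) + (1)(0.24) = -3.84
E[T²] = (-12)²(0.12) + (-7)²(0.24) + (-4)²(0.24) + (0)²(0.16) + (1)²(0.24) = 33.12
Var(T) = E[T²] − (E[T])² = 33.12 − (-3.84)² = 18.3744

18.3744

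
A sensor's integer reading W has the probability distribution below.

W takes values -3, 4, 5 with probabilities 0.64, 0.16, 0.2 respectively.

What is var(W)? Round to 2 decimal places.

E[W] = (-3)(0.64) + (4)(0.16) + (5)(0.2) = -0.28
E[W²] = (-3)²(0.64) + (4)²(0.16) + (5)²(0.2) = 13.32
var(W) = E[W²] − (E[W])² = 13.32 − (-0.28)² = 13.2416

13.24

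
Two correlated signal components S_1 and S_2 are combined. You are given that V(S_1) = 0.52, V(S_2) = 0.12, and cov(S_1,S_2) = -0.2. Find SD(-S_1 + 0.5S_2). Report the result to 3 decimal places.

V(-S_1 + 0.5S_2) = (-1)²·V(S_1) + (0.5)²·V(S_2) + 2·(-1)·(0.5)·cov(S_1,S_2)
= 1·0.52 + 0.25·0.12 + -1·-0.2 = 0.75
SD(-S_1 + 0.5S_2) = √0.75 ≈ 0.866

0.866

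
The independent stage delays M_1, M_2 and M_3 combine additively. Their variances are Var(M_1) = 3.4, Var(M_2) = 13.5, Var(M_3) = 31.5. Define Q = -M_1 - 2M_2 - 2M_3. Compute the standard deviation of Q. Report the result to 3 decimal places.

13.543

By independence, Var(Q) = (-1)²Var(M_1) + (-2)²Var(M_2) + (-2)²Var(M_3)
= (-1)²·3.4 + (-2)²·13.5 + (-2)²·31.5 = 183.4
σ(Q) = √183.4 ≈ 13.543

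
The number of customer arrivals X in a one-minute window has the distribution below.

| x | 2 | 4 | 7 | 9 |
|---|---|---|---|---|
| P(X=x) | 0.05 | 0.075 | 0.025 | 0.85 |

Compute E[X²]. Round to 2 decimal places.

71.48

E[X²] = (2)²(0.05) + (4)²(0.075) + (7)²(0.025) + (9)²(0.85) = 71.475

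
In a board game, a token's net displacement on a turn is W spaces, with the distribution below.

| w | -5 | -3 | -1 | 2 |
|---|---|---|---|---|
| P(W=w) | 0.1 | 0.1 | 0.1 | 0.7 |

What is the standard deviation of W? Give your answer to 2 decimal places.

E[W] = (-5)(0.1) + (-3)(0.1) + (-1)(0.1) + (2)(0.7) = 0.5
E[W²] = (-5)²(0.1) + (-3)²(0.1) + (-1)²(0.1) + (2)²(0.7) = 6.3
var(W) = E[W²] − (E[W])² = 6.3 − (0.5)² = 6.05
SD(W) = √6.05 ≈ 2.46

2.46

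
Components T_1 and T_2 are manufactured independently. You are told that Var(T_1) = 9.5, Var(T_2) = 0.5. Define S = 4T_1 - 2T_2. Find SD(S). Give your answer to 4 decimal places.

12.4097

By independence, Var(S) = (4)²Var(T_1) + (-2)²Var(T_2)
= (4)²·9.5 + (-2)²·0.5 = 154
SD(S) = √154 ≈ 12.4097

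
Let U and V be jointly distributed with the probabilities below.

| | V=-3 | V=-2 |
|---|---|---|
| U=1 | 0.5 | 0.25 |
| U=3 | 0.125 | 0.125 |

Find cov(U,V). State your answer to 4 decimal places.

0.0625

E[U] = 1.5,  E[V] = -2.625
E[UV] = -3.875
cov(U,V) = E[UV] − E[U]E[V] = -3.875 − (1.5)(-2.625) = 0.0625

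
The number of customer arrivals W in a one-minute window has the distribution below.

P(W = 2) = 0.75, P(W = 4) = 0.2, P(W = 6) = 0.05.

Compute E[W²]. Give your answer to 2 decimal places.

8.00

E[W²] = (2)²(0.75) + (4)²(0.2) + (6)²(0.05) = 8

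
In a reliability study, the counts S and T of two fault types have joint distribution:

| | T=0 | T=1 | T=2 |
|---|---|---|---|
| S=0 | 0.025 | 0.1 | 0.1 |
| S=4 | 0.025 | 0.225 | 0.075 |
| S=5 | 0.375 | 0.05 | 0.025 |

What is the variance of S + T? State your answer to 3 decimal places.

2.919

E[S] = 3.55,  E[T] = 0.775,  E[ST] = 2
Var(S) = 16.45 − (3.55)² = 3.8475;  Var(T) = 1.175 − (0.775)² = 0.574375
Cov(S,T) = 2 − (3.55)(0.775) = -0.75125
Var(S + T) = (1)²·3.8475 + (1)²·0.574375 + 2·(1)·(1)·-0.75125 = 2.919375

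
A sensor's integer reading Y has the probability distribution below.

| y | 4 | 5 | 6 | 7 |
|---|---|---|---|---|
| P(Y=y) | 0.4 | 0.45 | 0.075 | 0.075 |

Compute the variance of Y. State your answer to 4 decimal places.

E[Y] = (4)(0.4) + (5)(0.45) + (6)(0.075) + (7)(0.075) = 4.825
E[Y²] = (4)²(0.4) + (5)²(0.45) + (6)²(0.075) + (7)²(0.075) = 24.025
Var(Y) = E[Y²] − (E[Y])² = 24.025 − (4.825)² = 0.744375

0.7444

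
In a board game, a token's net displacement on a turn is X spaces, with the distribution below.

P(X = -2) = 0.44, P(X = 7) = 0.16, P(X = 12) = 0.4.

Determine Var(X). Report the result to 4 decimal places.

41.7984

E[X] = (-2)(0.44) + (7)(0.16) + (12)(0.4) = 5.04
E[X²] = (-2)²(0.44) + (7)²(0.16) + (12)²(0.4) = 67.2
Var(X) = E[X²] − (E[X])² = 67.2 − (5.04)² = 41.7984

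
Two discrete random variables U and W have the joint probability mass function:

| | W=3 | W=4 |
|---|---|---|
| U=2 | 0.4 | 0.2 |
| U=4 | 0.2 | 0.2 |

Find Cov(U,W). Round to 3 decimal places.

E[U] = 2.8,  E[W] = 3.4
E[UW] = 9.6
Cov(U,W) = E[UW] − E[U]E[W] = 9.6 − (2.8)(3.4) = 0.08

0.080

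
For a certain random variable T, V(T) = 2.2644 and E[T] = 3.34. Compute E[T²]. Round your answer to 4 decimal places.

13.4200

E[T²] = V(T) + (E[T])² = 2.2644 + (3.34)² = 13.42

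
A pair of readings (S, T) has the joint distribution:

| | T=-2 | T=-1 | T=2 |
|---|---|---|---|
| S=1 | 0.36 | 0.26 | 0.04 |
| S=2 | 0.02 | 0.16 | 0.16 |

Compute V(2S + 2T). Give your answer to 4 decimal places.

12.5056

E[S] = 1.34,  E[T] = -0.78,  E[ST] = -0.66
V(S) = 2.02 − (1.34)² = 0.2244;  V(T) = 2.74 − (-0.78)² = 2.1316
cov(S,T) = -0.66 − (1.34)(-0.78) = 0.3852
V(2S + 2T) = (2)²·0.2244 + (2)²·2.1316 + 2·(2)·(2)·0.3852 = 12.5056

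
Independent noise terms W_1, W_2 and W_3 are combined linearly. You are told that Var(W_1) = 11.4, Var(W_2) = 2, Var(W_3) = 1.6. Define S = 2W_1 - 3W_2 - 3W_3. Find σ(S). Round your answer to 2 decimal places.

8.83

By independence, Var(S) = (2)²Var(W_1) + (-3)²Var(W_2) + (-3)²Var(W_3)
= (2)²·11.4 + (-3)²·2 + (-3)²·1.6 = 78
σ(S) = √78 ≈ 8.83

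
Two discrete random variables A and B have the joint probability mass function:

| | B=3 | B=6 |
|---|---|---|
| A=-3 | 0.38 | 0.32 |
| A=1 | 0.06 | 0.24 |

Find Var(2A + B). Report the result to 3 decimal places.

19.114

E[A] = -1.8,  E[B] = 4.68,  E[AB] = -7.56
Var(A) = 6.6 − (-1.8)² = 3.36;  Var(B) = 24.12 − (4.68)² = 2.2176
Cov(A,B) = -7.56 − (-1.8)(4.68) = 0.864
Var(2A + B) = (2)²·3.36 + (1)²·2.2176 + 2·(2)·(1)·0.864 = 19.1136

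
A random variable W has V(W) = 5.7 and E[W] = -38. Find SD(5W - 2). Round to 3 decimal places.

V(5W - 2) = (5)²·5.7 = 142.5
SD(5W - 2) = √142.5 ≈ 11.937

11.937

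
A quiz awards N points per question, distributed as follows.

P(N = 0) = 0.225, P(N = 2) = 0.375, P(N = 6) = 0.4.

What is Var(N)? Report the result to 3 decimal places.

5.978

E[N] = (0)(0.225) + (2)(0.375) + (6)(0.4) = 3.15
E[N²] = (0)²(0.225) + (2)²(0.375) + (6)²(0.4) = 15.9
Var(N) = E[N²] − (E[N])² = 15.9 − (3.15)² = 5.9775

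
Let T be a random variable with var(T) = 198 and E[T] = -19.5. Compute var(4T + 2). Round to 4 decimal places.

3168.0000

var(4T + 2) = (4)²·var(T) = 16·198 = 3168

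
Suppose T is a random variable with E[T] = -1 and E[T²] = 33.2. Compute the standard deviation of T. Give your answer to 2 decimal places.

var(T) = 33.2 − (-1)² = 32.2
sd(T) = √32.2 ≈ 5.67

5.67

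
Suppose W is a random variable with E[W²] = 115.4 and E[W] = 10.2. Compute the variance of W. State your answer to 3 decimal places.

var(W) = 115.4 − (10.2)² = 11.36

11.360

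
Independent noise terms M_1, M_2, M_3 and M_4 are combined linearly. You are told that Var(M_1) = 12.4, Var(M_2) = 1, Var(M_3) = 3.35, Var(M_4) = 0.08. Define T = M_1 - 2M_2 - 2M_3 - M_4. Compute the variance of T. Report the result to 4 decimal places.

By independence, Var(T) = (1)²Var(M_1) + (-2)²Var(M_2) + (-2)²Var(M_3) + (-1)²Var(M_4)
= (1)²·12.4 + (-2)²·1 + (-2)²·3.35 + (-1)²·0.08 = 29.88

29.8800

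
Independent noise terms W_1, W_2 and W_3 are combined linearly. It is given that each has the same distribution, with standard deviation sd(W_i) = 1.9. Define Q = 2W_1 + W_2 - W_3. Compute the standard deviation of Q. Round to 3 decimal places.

4.654

Var(W_i) = (1.9)² = 3.61
By independence, Var(Q) = (2)²Var(W_1) + (1)²Var(W_2) + (-1)²Var(W_3)
= (2)²·3.61 + (1)²·3.61 + (-1)²·3.61 = 21.66
sd(Q) = √21.66 ≈ 4.654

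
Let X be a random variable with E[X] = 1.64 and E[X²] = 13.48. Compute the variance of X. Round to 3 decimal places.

V(X) = 13.48 − (1.64)² = 10.7904

10.790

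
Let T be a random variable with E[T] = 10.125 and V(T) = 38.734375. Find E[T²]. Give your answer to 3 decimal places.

E[T²] = V(T) + (E[T])² = 38.734375 + (10.125)² = 141.25

141.250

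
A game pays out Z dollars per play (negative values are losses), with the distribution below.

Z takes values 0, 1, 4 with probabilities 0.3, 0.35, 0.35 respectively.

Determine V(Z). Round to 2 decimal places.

2.89

E[Z] = (0)(0.3) + (1)(0.35) + (4)(0.35) = 1.75
E[Z²] = (0)²(0.3) + (1)²(0.35) + (4)²(0.35) = 5.95
V(Z) = E[Z²] − (E[Z])² = 5.95 − (1.75)² = 2.8875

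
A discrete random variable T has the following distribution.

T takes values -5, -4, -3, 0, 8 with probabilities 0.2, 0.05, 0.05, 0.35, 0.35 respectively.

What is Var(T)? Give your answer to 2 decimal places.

26.55

E[T] = (-5)(0.2) + (-4)(0.05) + (-3)(0.05) + (0)(0.35) + (8)(0.35) = 1.45
E[T²] = (-5)²(0.2) + (-4)²(0.05) + (-3)²(0.05) + (0)²(0.35) + (8)²(0.35) = 28.65
Var(T) = E[T²] − (E[T])² = 28.65 − (1.45)² = 26.5475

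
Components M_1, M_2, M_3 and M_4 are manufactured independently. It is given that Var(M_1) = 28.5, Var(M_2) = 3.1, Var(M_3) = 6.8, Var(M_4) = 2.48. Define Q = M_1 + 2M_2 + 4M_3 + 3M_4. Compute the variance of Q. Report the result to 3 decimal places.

172.020

By independence, Var(Q) = (1)²Var(M_1) + (2)²Var(M_2) + (4)²Var(M_3) + (3)²Var(M_4)
= (1)²·28.5 + (2)²·3.1 + (4)²·6.8 + (3)²·2.48 = 172.02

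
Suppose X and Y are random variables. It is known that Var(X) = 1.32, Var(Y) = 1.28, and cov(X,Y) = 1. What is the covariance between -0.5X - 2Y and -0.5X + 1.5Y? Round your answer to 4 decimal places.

cov(-0.5X - 2Y, -0.5X + 1.5Y) = (-0.5)(-0.5)Var(X) + (-2)(1.5)Var(Y) + [(-0.5)(1.5) + (-2)(-0.5)]cov(X,Y)
= 0.25·1.32 + -3·1.28 + 0.25·1 = -3.26

-3.2600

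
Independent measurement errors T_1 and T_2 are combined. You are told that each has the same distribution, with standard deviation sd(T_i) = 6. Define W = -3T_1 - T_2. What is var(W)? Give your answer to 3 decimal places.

var(T_i) = (6)² = 36
By independence, var(W) = (-3)²var(T_1) + (-1)²var(T_2)
= (-3)²·36 + (-1)²·36 = 360

360.000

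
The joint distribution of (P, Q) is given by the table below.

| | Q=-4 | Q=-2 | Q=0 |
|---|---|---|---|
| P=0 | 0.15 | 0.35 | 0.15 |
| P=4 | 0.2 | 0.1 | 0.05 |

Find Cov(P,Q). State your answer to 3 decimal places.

-0.780

E[P] = 1.4,  E[Q] = -2.3
E[PQ] = -4
Cov(P,Q) = E[PQ] − E[P]E[Q] = -4 − (1.4)(-2.3) = -0.78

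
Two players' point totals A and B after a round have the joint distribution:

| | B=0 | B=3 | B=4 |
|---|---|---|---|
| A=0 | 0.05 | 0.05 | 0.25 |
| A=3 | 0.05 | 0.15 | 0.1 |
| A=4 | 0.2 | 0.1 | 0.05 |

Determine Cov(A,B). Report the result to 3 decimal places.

E[A] = 2.3,  E[B] = 2.5
E[AB] = 4.55
Cov(A,B) = E[AB] − E[A]E[B] = 4.55 − (2.3)(2.5) = -1.2

-1.200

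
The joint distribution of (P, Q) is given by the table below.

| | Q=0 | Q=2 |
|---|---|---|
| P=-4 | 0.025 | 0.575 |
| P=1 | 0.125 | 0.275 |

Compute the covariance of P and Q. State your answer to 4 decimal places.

-0.6500

E[P] = -2,  E[Q] = 1.7
E[PQ] = -4.05
Cov(P,Q) = E[PQ] − E[P]E[Q] = -4.05 − (-2)(1.7) = -0.65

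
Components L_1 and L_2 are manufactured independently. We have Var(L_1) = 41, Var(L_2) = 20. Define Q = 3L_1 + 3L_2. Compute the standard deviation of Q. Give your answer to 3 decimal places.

By independence, Var(Q) = (3)²Var(L_1) + (3)²Var(L_2)
= (3)²·41 + (3)²·20 = 549
sd(Q) = √549 ≈ 23.431

23.431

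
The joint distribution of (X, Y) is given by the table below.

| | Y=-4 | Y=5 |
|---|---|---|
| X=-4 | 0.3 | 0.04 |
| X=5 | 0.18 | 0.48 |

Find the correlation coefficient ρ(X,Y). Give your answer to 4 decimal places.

E[X] = 1.94,  E[Y] = 0.68
E[XY] = 12.4
Cov(X,Y) = E[XY] − E[X]E[Y] = 12.4 − (1.94)(0.68) = 11.0808
V(X) = 18.1764,  V(Y) = 20.2176
ρ = 11.0808 / √(18.1764·20.2176) ≈ 0.5780

0.5780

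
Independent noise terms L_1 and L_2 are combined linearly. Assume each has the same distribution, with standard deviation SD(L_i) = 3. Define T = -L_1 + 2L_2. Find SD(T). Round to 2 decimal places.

6.71

V(L_i) = (3)² = 9
By independence, V(T) = (-1)²V(L_1) + (2)²V(L_2)
= (-1)²·9 + (2)²·9 = 45
SD(T) = √45 ≈ 6.71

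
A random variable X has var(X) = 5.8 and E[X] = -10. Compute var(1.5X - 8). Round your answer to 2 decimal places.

13.05

var(1.5X - 8) = (1.5)²·var(X) = 2.25·5.8 = 13.05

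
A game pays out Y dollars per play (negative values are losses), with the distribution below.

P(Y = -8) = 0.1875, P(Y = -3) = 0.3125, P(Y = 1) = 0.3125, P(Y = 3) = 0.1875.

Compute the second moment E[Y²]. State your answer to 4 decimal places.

E[Y²] = (-8)²(0.1875) + (-3)²(0.3125) + (1)²(0.3125) + (3)²(0.1875) = 16.8125

16.8125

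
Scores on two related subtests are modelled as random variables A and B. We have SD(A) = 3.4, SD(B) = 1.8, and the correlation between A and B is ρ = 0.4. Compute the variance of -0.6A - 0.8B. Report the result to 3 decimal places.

V(A) = (3.4)² = 11.56;  V(B) = (1.8)² = 3.24
cov(A,B) = ρ·SD(A)·SD(B) = 0.4·3.4·1.8 = 2.448
V(-0.6A - 0.8B) = (-0.6)²·V(A) + (-0.8)²·V(B) + 2·(-0.6)·(-0.8)·cov(A,B)
= 0.36·11.56 + 0.64·3.24 + 0.96·2.448 = 8.58528

8.585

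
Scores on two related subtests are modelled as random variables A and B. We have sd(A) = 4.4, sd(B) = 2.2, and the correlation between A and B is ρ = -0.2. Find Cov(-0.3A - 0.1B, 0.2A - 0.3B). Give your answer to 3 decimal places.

-1.152

V(A) = (4.4)² = 19.36;  V(B) = (2.2)² = 4.84
Cov(A,B) = ρ·sd(A)·sd(B) = -0.2·4.4·2.2 = -1.936
Cov(-0.3A - 0.1B, 0.2A - 0.3B) = (-0.3)(0.2)V(A) + (-0.1)(-0.3)V(B) + [(-0.3)(-0.3) + (-0.1)(0.2)]Cov(A,B)
= -0.06·19.36 + 0.03·4.84 + 0.07·-1.936 = -1.15192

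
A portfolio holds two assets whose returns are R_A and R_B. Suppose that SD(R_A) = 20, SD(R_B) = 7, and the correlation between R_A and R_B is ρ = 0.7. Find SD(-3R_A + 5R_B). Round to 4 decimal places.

43.4166

Var(R_A) = (20)² = 400;  Var(R_B) = (7)² = 49
Cov(R_A,R_B) = ρ·SD(R_A)·SD(R_B) = 0.7·20·7 = 98
Var(-3R_A + 5R_B) = (-3)²·Var(R_A) + (5)²·Var(R_B) + 2·(-3)·(5)·Cov(R_A,R_B)
= 9·400 + 25·49 + -30·98 = 1885
SD(-3R_A + 5R_B) = √1885 ≈ 43.4166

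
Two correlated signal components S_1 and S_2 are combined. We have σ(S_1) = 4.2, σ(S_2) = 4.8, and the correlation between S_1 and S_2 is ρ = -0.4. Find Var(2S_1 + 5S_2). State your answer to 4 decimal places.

Var(S_1) = (4.2)² = 17.64;  Var(S_2) = (4.8)² = 23.04
Cov(S_1,S_2) = ρ·σ(S_1)·σ(S_2) = -0.4·4.2·4.8 = -8.064
Var(2S_1 + 5S_2) = (2)²·Var(S_1) + (5)²·Var(S_2) + 2·(2)·(5)·Cov(S_1,S_2)
= 4·17.64 + 25·23.04 + 20·-8.064 = 485.28

485.2800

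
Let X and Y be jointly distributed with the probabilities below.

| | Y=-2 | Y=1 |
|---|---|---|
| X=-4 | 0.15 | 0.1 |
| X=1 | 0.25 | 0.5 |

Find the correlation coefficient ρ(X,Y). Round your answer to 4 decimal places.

E[X] = -0.25,  E[Y] = -0.2
E[XY] = 0.8
Cov(X,Y) = E[XY] − E[X]E[Y] = 0.8 − (-0.25)(-0.2) = 0.75
Var(X) = 4.6875,  Var(Y) = 2.16
ρ = 0.75 / √(4.6875·2.16) ≈ 0.2357

0.2357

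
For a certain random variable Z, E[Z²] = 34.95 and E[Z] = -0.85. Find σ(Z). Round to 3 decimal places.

Var(Z) = 34.95 − (-0.85)² = 34.2275
σ(Z) = √34.2275 ≈ 5.850

5.850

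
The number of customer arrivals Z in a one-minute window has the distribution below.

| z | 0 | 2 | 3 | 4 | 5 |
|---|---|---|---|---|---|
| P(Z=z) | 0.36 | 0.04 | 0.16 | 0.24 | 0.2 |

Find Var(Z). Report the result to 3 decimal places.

E[Z] = (0)(0.36) + (2)(0.04) + (3)(0.16) + (4)(0.24) + (5)(0.2) = 2.52
E[Z²] = (0)²(0.36) + (2)²(0.04) + (3)²(0.16) + (4)²(0.24) + (5)²(0.2) = 10.44
Var(Z) = E[Z²] − (E[Z])² = 10.44 − (2.52)² = 4.0896

4.090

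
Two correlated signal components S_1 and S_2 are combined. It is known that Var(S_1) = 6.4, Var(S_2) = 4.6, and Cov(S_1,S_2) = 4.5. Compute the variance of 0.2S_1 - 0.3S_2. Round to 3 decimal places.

Var(0.2S_1 - 0.3S_2) = (0.2)²·Var(S_1) + (-0.3)²·Var(S_2) + 2·(0.2)·(-0.3)·Cov(S_1,S_2)
= 0.04·6.4 + 0.09·4.6 + -0.12·4.5 = 0.13

0.130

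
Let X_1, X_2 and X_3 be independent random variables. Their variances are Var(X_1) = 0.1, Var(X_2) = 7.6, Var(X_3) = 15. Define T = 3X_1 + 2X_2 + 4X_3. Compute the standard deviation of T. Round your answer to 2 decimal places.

By independence, Var(T) = (3)²Var(X_1) + (2)²Var(X_2) + (4)²Var(X_3)
= (3)²·0.1 + (2)²·7.6 + (4)²·15 = 271.3
SD(T) = √271.3 ≈ 16.47

16.47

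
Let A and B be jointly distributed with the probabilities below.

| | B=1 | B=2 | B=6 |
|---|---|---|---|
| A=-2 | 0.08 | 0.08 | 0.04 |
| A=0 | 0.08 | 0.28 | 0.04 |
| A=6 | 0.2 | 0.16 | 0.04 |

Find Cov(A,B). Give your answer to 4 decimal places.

E[A] = 2,  E[B] = 2.12
E[AB] = 3.6
Cov(A,B) = E[AB] − E[A]E[B] = 3.6 − (2)(2.12) = -0.64

-0.6400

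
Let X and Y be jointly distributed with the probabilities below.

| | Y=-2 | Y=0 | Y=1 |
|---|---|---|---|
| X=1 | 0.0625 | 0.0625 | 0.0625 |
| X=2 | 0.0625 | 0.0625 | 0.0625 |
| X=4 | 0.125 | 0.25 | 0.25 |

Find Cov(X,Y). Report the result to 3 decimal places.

E[X] = 3.0625,  E[Y] = -0.125
E[XY] = -0.1875
Cov(X,Y) = E[XY] − E[X]E[Y] = -0.1875 − (3.0625)(-0.125) = 0.1953125

0.195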